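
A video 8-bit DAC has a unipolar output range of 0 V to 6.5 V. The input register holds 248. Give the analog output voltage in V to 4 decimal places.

LSB = 6.5 V / 2^8 = 25.391 mV.
V_out = 0 + 248 × 0.0253906 V = 6.29688 V.

6.2969 V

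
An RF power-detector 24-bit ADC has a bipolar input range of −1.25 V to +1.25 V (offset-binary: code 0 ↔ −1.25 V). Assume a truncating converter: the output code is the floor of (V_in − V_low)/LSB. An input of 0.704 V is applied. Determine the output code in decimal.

LSB = 2.5 V / 16777216 = 0.15 µV.
(V_in − V_low)/LSB = (0.704 − (−1.25)) / 1.49012e-07 = 13113072.026.
⌊·⌋(13113072.026) = 13113072.

code 13113072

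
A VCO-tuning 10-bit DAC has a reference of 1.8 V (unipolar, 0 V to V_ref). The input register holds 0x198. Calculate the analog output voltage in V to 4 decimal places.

LSB = 1.8 V / 2^10 = 1.758 mV.
Code 0x198 = 408 decimal.
V_out = 0 + 408 × 0.00175781 V = 0.717187 V.

0.7172 V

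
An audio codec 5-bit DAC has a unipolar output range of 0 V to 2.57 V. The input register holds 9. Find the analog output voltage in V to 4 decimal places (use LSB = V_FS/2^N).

LSB = 2.57 V / 2^5 = 80.312 mV.
V_out = 0 + 9 × 0.0803125 V = 0.722812 V.

0.7228 V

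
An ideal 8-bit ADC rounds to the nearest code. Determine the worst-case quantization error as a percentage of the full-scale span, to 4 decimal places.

0.1953 %

Rounding → worst-case error = ½ LSB = V_FS/2^9, so 100/512 = 0.195312 % of full scale.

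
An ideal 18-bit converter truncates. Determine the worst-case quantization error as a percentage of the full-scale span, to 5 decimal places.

0.00038 %

Truncating → worst-case error = 1 LSB = V_FS/2^18, so 100/262144 = 0.00038147 % of full scale.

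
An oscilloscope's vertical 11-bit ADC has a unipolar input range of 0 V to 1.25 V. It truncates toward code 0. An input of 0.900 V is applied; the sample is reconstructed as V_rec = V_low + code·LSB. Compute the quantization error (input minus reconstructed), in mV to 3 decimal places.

LSB = 1.25/2^11 = 0.610 mV.
Scaled input = 1474.5600 LSBs, so code = 1474.
Reconstructed: 0.8996582 V.
V_in − V_rec = 0.000341797 V = 0.342 mV.

0.342 mV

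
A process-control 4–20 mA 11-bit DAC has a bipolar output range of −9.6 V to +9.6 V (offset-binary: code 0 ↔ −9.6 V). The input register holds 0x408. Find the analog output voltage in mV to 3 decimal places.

LSB = 19.2 V / 2^11 = 9.375 mV.
Code 0x408 = 1032 decimal.
V_out = (−9.6) + 1032 × 0.009375 V = 0.075 V.
= 75.000 mV.

75.000 mV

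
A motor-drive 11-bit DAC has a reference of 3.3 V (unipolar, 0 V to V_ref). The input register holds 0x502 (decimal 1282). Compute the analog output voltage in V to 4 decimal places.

LSB = 3.3 V / 2^11 = 1.611 mV.
Code 0x502 = 1282 decimal.
V_out = 0 + 1282 × 0.00161133 V = 2.06572 V.

2.0657 V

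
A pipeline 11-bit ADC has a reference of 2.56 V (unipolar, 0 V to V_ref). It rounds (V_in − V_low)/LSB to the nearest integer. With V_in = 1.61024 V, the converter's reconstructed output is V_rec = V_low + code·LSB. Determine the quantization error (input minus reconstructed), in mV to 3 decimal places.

0.240 mV

One LSB is 2.56 V / 2048 = 1.250 mV.
(V_in − V_low)/LSB = (1.61024 − 0)/0.00125 = 1288.1920 → code 1288 (round).
Reconstructed: 1.61 V.
V_in − V_rec = 0.00024 V = 0.240 mV.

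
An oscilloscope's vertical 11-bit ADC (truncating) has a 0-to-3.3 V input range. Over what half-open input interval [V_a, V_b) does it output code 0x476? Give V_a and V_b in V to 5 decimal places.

[1.84014 V, 1.84175 V)

LSB = 3.3/2^11 = 1.611 mV.
Code 0x476 = 1142 decimal.
V_a = V_low + 1142·LSB = 1.84014 V; V_b = V_low + 1143·LSB = 1.84175 V.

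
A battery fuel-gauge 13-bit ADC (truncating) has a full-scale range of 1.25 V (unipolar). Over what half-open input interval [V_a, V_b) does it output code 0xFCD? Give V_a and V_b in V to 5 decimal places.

[0.61722 V, 0.61737 V)

LSB = 1.25/2^13 = 152.59 µV.
Code 0xFCD = 4045 decimal.
V_a = V_low + 4045·LSB = 0.617218 V; V_b = V_low + 4046·LSB = 0.617371 V.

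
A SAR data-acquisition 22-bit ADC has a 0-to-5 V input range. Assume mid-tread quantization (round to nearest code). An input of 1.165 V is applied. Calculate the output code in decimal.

code 977273

With 4194304 levels over 5 V, one step is 1.19 µV.
(V_in − V_low)/LSB = (1.165 − 0) / 1.19209e-06 = 977272.832.
round(977272.832) = 977273.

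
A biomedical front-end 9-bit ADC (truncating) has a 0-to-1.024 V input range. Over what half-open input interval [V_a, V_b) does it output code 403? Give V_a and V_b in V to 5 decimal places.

LSB = 1.024/2^9 = 2.000 mV.
V_a = V_low + 403·LSB = 0.806 V; V_b = V_low + 404·LSB = 0.808 V.

[0.80600 V, 0.80800 V)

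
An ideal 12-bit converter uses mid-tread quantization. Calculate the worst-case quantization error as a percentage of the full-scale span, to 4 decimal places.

Rounding → worst-case error = ½ LSB = V_FS/2^13, so 100/8192 = 0.012207 % of full scale.

0.0122 %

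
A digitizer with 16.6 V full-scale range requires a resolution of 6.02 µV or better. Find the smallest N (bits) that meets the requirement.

22 bits

Number of steps required ≥ 16.6 V / 6.02 µV = 2757475.08.
Need 2^N ≥ 2757475.08; 2^21 = 2097152, 2^22 = 4194304.
Minimum N = 22.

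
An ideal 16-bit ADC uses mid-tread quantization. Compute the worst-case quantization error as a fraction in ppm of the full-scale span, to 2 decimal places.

Rounding → worst-case error = ½ LSB = V_FS/2^17, so 1e+06/131072 = 7.62939 ppm of full scale.

7.63 ppm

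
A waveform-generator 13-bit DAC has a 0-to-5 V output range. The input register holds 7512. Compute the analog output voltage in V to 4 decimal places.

4.5850 V

LSB = 5 V / 2^13 = 0.610 mV.
V_out = 0 + 7512 × 0.000610352 V = 4.58496 V.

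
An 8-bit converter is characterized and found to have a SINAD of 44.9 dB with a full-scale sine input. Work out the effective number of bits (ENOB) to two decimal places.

7.17 bits

ENOB = (SINAD − 1.76) / 6.02 = (44.9 − 1.76)/6.02 = 7.166.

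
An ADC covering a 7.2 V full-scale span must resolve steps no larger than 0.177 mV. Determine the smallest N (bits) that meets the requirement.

16 bits

Number of steps required ≥ 7.2 V / 0.177 mV = 40677.97.
Need 2^N ≥ 40677.97; 2^15 = 32768, 2^16 = 65536.
Minimum N = 16.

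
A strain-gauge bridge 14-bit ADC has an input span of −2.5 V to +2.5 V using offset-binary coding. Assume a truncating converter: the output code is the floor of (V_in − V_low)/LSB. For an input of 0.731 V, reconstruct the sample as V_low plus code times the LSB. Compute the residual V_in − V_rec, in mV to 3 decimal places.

One LSB is 5 V / 16384 = 305.18 µV.
(V_in − V_low)/LSB = (0.731 − (−2.5))/0.000305176 = 10587.3408 → code 10587 (floor).
V_rec = (−2.5) + 10587·0.000305176 = 0.730896 V.
Difference: 0.000104004 V → 0.104 mV.

0.104 mV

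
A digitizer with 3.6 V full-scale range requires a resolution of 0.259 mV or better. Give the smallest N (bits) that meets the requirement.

Number of steps required ≥ 3.6 V / 0.259 mV = 13899.61.
Need 2^N ≥ 13899.61; 2^13 = 8192, 2^14 = 16384.
Minimum N = 14.

14 bits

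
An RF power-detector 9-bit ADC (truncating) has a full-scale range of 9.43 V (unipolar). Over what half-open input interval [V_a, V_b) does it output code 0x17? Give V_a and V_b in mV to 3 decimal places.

[423.613 mV, 442.031 mV)

LSB = 9.43/2^9 = 18.418 mV.
Code 0x17 = 23 decimal.
V_a = V_low + 23·LSB = 0.423613 V; V_b = V_low + 24·LSB = 0.442031 V.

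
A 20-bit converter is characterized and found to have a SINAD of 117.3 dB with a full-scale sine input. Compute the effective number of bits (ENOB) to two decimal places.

ENOB = (SINAD − 1.76) / 6.02 = (117.3 − 1.76)/6.02 = 19.193.

19.19 bits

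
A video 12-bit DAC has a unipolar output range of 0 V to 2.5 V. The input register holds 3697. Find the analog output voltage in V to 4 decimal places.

2.2565 V

LSB = 2.5 V / 2^12 = 0.610 mV.
V_out = 0 + 3697 × 0.000610352 V = 2.25647 V.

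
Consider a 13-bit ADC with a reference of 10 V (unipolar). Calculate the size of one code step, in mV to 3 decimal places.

1.221 mV

Full-scale span = 10 V.
LSB = 10 / 2^13 = 10 / 8192 = 0.0012207 V = 1.221 mV.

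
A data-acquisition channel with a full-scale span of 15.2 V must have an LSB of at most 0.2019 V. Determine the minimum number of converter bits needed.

7 bits

Number of steps required ≥ 15.2 V / 0.2019 V = 75.28.
Need 2^N ≥ 75.28; 2^6 = 64, 2^7 = 128.
Minimum N = 7.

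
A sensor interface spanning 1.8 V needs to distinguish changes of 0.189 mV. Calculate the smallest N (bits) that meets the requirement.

Number of steps required ≥ 1.8 V / 0.189 mV = 9523.81.
Need 2^N ≥ 9523.81; 2^13 = 8192, 2^14 = 16384.
Minimum N = 14.

14 bits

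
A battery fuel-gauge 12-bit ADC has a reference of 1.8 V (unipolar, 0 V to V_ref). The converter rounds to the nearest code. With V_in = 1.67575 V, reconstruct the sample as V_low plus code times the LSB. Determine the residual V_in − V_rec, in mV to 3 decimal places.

LSB = 1.8/2^12 = 439.45 µV.
(V_in − V_low)/LSB = (1.67575 − 0)/0.000439453 = 3813.2622 → code 3813 (round).
Reconstructed: 1.6756348 V.
V_in − V_rec = 0.000115234 V = 0.115 mV.

0.115 mV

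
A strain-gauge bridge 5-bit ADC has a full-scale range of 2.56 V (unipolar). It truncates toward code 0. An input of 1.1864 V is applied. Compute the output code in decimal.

code 14

Full-scale span = 2.56 V; LSB = 2.56/2^5 = 80.000 mV.
(1.1864 − 0) / 0.08 = 14.830 LSBs.
Floor → code 14.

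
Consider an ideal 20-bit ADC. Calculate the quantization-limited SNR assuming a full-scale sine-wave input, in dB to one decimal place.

SNR ≈ 6.02·N + 1.76 dB = 6.02·20 + 1.76 = 122.16 dB.

122.2 dB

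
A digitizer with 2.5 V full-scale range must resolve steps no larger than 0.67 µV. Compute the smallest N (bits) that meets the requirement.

Number of steps required ≥ 2.5 V / 0.67 µV = 3731343.28.
Need 2^N ≥ 3731343.28; 2^21 = 2097152, 2^22 = 4194304.
Minimum N = 22.

22 bits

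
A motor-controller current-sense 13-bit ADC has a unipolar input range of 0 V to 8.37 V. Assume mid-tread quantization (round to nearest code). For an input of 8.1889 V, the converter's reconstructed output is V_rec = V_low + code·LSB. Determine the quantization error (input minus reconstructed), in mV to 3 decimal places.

-0.254 mV

LSB = 8.37/2^13 = 1.022 mV.
(8.1889 − 0)/0.00102173 = 8014.7514; round gives code 8015.
Reconstructed: 8.1891541 V.
Difference: -0.000254053 V → -0.254 mV.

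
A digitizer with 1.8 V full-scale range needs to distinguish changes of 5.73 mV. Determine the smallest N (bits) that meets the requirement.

9 bits

Number of steps required ≥ 1.8 V / 5.73 mV = 314.14.
Need 2^N ≥ 314.14; 2^8 = 256, 2^9 = 512.
Minimum N = 9.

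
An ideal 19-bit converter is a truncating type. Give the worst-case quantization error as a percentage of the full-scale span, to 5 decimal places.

0.00019 %

Truncating → worst-case error = 1 LSB = V_FS/2^19, so 100/524288 = 0.000190735 % of full scale.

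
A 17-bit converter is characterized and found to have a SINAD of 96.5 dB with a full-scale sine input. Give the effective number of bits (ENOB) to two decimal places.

15.74 bits

ENOB = (SINAD − 1.76) / 6.02 = (96.5 − 1.76)/6.02 = 15.738.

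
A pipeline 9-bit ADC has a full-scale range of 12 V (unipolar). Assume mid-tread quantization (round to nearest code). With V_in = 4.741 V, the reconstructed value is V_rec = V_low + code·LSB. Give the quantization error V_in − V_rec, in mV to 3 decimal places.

6.625 mV

One LSB is 12 V / 512 = 23.438 mV.
(4.741 − 0)/0.0234375 = 202.2827; round gives code 202.
Reconstructed: 4.734375 V.
Difference: 0.006625 V → 6.625 mV.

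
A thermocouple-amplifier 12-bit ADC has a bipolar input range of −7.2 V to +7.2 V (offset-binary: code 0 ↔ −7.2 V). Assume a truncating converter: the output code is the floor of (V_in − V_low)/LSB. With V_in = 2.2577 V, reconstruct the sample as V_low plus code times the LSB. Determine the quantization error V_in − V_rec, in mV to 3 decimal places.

0.669 mV

One LSB is 14.4 V / 4096 = 3.516 mV.
(V_in − V_low)/LSB = (2.2577 − (−7.2))/0.00351563 = 2690.1902 → code 2690 (floor).
Reconstructed: 2.2570312 V.
Error = 2.2577 − 2.2570312 = 0.00066875 V = 0.669 mV.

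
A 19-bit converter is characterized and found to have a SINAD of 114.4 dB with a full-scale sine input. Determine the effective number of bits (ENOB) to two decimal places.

18.71 bits

ENOB = (SINAD − 1.76) / 6.02 = (114.4 − 1.76)/6.02 = 18.711.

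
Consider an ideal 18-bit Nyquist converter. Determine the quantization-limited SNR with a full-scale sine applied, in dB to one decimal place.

110.1 dB

SNR ≈ 6.02·N + 1.76 dB = 6.02·18 + 1.76 = 110.12 dB.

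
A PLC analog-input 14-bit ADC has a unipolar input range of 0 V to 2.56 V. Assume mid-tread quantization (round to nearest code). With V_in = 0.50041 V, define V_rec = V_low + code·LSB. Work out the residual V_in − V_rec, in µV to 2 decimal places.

One LSB is 2.56 V / 16384 = 156.25 µV.
(V_in − V_low)/LSB = (0.50041 − 0)/0.00015625 = 3202.6240 → code 3203 (round).
Reconstructed: 0.50046875 V.
V_in − V_rec = -5.875e-05 V = -58.75 µV.

-58.75 µV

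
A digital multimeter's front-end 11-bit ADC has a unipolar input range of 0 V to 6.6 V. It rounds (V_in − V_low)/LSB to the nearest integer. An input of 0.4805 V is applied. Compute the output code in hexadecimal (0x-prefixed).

With 2048 levels over 6.6 V, one step is 3.223 mV.
Input sits at 149.101 steps above V_low.
Round → code 149.
In hexadecimal (0x-prefixed): 0x95.

code 0x95 (decimal 149)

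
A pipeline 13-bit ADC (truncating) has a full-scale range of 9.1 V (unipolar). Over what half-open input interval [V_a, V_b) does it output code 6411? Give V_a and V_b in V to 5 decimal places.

LSB = 9.1/2^13 = 1.111 mV.
V_a = V_low + 6411·LSB = 7.12159 V; V_b = V_low + 6412·LSB = 7.12271 V.

[7.12159 V, 7.12271 V)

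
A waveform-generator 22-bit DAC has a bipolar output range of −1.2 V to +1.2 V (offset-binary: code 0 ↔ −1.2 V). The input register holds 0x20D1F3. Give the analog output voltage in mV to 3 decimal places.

30.754 mV

LSB = 2.4 V / 2^22 = 0.57 µV.
Code 0x20D1F3 = 2150899 decimal.
V_out = (−1.2) + 2150899 × 5.72205e-07 V = 0.0307543 V.
= 30.754 mV.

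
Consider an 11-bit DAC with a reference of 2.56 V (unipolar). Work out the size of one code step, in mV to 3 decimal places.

1.250 mV

Full-scale span = 2.56 V.
LSB = 2.56 / 2^11 = 2.56 / 2048 = 0.00125 V = 1.250 mV.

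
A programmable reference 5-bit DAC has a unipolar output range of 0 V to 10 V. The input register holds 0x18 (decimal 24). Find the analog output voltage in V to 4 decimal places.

7.5000 V

LSB = 10 V / 2^5 = 312.500 mV.
Code 0x18 = 24 decimal.
V_out = 0 + 24 × 0.3125 V = 7.5 V.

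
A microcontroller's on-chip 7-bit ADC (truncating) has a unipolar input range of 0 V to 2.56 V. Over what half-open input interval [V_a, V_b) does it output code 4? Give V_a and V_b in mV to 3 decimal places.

[80.000 mV, 100.000 mV)

LSB = 2.56/2^7 = 20.000 mV.
V_a = V_low + 4·LSB = 0.08 V; V_b = V_low + 5·LSB = 0.1 V.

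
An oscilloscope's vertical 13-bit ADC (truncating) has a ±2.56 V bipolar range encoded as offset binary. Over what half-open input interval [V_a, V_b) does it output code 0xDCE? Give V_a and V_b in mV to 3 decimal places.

[-351.250 mV, -350.625 mV)

LSB = 5.12/2^13 = 0.625 mV.
Code 0xDCE = 3534 decimal.
V_a = V_low + 3534·LSB = -0.35125 V; V_b = V_low + 3535·LSB = -0.350625 V.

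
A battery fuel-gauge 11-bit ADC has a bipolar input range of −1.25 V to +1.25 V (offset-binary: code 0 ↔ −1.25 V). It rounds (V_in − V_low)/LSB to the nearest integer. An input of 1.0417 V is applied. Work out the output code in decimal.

Full-scale span = 2.5 V; LSB = 2.5/2^11 = 1.221 mV.
(V_in − V_low)/LSB = (1.0417 − (−1.25)) / 0.0012207 = 1877.361.
So the output code is 1877.

code 1877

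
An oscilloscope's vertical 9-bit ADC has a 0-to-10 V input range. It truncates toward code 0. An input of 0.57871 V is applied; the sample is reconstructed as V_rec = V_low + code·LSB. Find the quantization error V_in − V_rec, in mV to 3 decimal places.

Step size: 10 V ÷ 2^9 = 19.531 mV.
Scaled input = 29.6300 LSBs, so code = 29.
V_rec = 0 + 29·0.0195312 = 0.56640625 V.
Difference: 0.0123038 V → 12.304 mV.

12.304 mV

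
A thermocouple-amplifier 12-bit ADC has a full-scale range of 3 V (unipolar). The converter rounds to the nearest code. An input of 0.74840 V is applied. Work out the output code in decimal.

Full-scale span = 3 V; LSB = 3/2^12 = 0.732 mV.
(0.74840 − 0) / 0.000732422 = 1021.815 LSBs.
Round → code 1022.

code 1022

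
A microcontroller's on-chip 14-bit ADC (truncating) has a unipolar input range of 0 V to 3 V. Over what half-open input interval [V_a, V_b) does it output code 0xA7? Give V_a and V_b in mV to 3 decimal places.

[30.579 mV, 30.762 mV)

LSB = 3/2^14 = 183.11 µV.
Code 0xA7 = 167 decimal.
V_a = V_low + 167·LSB = 0.0305786 V; V_b = V_low + 168·LSB = 0.0307617 V.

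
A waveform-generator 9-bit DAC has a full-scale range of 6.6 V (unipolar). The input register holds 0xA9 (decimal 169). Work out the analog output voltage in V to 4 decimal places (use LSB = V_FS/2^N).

2.1785 V

LSB = 6.6 V / 2^9 = 12.891 mV.
Code 0xA9 = 169 decimal.
V_out = 0 + 169 × 0.0128906 V = 2.17852 V.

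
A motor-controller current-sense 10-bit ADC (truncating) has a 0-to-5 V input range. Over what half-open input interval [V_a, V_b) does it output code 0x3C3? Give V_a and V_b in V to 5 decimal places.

[4.70215 V, 4.70703 V)

LSB = 5/2^10 = 4.883 mV.
Code 0x3C3 = 963 decimal.
V_a = V_low + 963·LSB = 4.70215 V; V_b = V_low + 964·LSB = 4.70703 V.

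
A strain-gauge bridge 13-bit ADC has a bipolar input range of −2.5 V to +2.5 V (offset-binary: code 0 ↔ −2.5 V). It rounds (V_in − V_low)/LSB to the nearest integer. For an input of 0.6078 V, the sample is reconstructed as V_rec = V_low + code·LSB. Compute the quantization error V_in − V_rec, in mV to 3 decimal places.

Step size: 5 V ÷ 2^13 = 0.610 mV.
(0.6078 − (−2.5))/0.000610352 = 5091.8195; round gives code 5092.
Code 5092 maps back to (−2.5) + 5092×0.000610352 V = 0.60791016 V.
V_in − V_rec = -0.000110156 V = -0.110 mV.

-0.110 mV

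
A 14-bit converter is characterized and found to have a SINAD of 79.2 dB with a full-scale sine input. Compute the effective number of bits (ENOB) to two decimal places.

ENOB = (SINAD − 1.76) / 6.02 = (79.2 − 1.76)/6.02 = 12.864.

12.86 bits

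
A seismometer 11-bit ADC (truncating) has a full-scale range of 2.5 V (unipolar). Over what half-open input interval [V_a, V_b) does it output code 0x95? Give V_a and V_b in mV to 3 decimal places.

[181.885 mV, 183.105 mV)

LSB = 2.5/2^11 = 1.221 mV.
Code 0x95 = 149 decimal.
V_a = V_low + 149·LSB = 0.181885 V; V_b = V_low + 150·LSB = 0.183105 V.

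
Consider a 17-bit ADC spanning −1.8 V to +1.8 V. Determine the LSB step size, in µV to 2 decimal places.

27.47 µV

Full-scale span = 3.6 V.
LSB = 3.6 / 2^17 = 3.6 / 131072 = 2.74658e-05 V = 27.47 µV.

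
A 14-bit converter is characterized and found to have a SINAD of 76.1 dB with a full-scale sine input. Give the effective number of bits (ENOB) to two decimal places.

ENOB = (SINAD − 1.76) / 6.02 = (76.1 − 1.76)/6.02 = 12.349.

12.35 bits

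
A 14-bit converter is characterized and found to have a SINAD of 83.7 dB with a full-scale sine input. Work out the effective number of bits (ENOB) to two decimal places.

13.61 bits

ENOB = (SINAD − 1.76) / 6.02 = (83.7 − 1.76)/6.02 = 13.611.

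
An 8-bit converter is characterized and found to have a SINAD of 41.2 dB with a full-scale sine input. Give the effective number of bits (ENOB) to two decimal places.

ENOB = (SINAD − 1.76) / 6.02 = (41.2 − 1.76)/6.02 = 6.551.

6.55 bits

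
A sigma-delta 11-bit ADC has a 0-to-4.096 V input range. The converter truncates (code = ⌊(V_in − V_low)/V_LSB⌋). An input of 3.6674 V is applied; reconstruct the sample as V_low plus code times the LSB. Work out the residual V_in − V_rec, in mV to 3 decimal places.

1.400 mV

One LSB is 4.096 V / 2048 = 2.000 mV.
(V_in − V_low)/LSB = (3.6674 − 0)/0.002 = 1833.7000 → code 1833 (floor).
Code 1833 maps back to 0 + 1833×0.002 V = 3.666 V.
Difference: 0.0014 V → 1.400 mV.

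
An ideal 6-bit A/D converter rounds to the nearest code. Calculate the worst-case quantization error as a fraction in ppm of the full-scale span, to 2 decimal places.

Rounding → worst-case error = ½ LSB = V_FS/2^7, so 1e+06/128 = 7812.5 ppm of full scale.

7812.50 ppm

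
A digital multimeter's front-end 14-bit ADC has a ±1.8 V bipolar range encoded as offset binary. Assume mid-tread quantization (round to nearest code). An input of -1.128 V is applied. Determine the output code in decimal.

code 3058

LSB = 3.6 V / 16384 = 219.73 µV.
(-1.128 − (−1.8)) / 0.000219727 = 3058.347 LSBs.
Round → code 3058.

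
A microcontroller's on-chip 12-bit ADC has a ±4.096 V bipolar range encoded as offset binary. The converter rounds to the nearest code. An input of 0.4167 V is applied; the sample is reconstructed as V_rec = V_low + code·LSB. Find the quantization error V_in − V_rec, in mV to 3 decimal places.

0.700 mV

LSB = 8.192/2^12 = 2.000 mV.
(0.4167 − (−4.096))/0.002 = 2256.3500; round gives code 2256.
V_rec = (−4.096) + 2256·0.002 = 0.416 V.
V_in − V_rec = 0.0007 V = 0.700 mV.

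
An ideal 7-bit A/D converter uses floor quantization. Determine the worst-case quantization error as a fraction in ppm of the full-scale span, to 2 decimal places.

7812.50 ppm

Truncating → worst-case error = 1 LSB = V_FS/2^7, so 1e+06/128 = 7812.5 ppm of full scale.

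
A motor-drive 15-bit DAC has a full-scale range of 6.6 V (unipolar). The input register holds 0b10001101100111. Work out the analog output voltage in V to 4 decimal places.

LSB = 6.6 V / 2^15 = 201.42 µV.
Code 0b10001101100111 = 9063 decimal.
V_out = 0 + 9063 × 0.000201416 V = 1.82543 V.

1.8254 V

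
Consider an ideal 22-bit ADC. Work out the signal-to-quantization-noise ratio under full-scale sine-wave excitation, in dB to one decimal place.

134.2 dB

SNR ≈ 6.02·N + 1.76 dB = 6.02·22 + 1.76 = 134.20 dB.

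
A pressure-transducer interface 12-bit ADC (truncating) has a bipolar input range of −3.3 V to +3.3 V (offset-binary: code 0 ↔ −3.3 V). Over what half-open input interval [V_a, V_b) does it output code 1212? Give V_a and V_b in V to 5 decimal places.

[-1.34707 V, -1.34546 V)

LSB = 6.6/2^12 = 1.611 mV.
V_a = V_low + 1212·LSB = -1.34707 V; V_b = V_low + 1213·LSB = -1.34546 V.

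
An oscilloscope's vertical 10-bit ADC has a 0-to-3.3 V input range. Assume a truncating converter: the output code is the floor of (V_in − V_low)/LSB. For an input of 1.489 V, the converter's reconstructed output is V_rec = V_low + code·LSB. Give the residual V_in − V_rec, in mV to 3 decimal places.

0.133 mV

LSB = 3.3/2^10 = 3.223 mV.
Scaled input = 462.0412 LSBs, so code = 462.
V_rec = 0 + 462·0.00322266 = 1.4888672 V.
Difference: 0.000132813 V → 0.133 mV.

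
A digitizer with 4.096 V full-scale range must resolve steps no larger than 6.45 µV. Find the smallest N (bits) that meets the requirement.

Number of steps required ≥ 4.096 V / 6.45 µV = 635038.76.
Need 2^N ≥ 635038.76; 2^19 = 524288, 2^20 = 1048576.
Minimum N = 20.

20 bits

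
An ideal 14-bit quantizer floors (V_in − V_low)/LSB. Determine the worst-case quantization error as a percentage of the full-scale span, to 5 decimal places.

Truncating → worst-case error = 1 LSB = V_FS/2^14, so 100/16384 = 0.00610352 % of full scale.

0.00610 %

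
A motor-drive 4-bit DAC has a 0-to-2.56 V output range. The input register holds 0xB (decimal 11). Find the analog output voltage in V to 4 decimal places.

LSB = 2.56 V / 2^4 = 160.000 mV.
Code 0xB = 11 decimal.
V_out = 0 + 11 × 0.16 V = 1.76 V.

1.7600 V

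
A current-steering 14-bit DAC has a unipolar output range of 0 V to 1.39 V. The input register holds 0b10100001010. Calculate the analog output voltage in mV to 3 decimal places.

109.442 mV

LSB = 1.39 V / 2^14 = 84.84 µV.
Code 0b10100001010 = 1290 decimal.
V_out = 0 + 1290 × 8.48389e-05 V = 0.109442 V.
= 109.442 mV.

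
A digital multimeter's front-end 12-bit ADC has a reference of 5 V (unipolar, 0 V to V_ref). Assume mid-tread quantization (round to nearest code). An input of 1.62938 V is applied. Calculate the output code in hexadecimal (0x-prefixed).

code 0x537 (decimal 1335)

With 4096 levels over 5 V, one step is 1.221 mV.
(1.62938 − 0) / 0.0012207 = 1334.788 LSBs.
Round → code 1335.
In hexadecimal (0x-prefixed): 0x537.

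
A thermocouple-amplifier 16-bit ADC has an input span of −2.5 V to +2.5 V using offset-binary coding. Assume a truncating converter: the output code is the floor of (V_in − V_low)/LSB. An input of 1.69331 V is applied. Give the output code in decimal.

Full-scale span = 5 V; LSB = 5/2^16 = 76.29 µV.
Input sits at 54962.553 steps above V_low.
So the output code is 54962.

code 54962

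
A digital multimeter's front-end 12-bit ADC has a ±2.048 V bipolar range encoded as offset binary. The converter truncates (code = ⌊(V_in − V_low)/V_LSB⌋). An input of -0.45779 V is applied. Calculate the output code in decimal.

code 1590

With 4096 levels over 4.096 V, one step is 1.000 mV.
Input sits at 1590.210 steps above V_low.
So the output code is 1590.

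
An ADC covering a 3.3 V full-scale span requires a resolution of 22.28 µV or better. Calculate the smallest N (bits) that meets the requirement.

Number of steps required ≥ 3.3 V / 22.28 µV = 148114.90.
Need 2^N ≥ 148114.90; 2^17 = 131072, 2^18 = 262144.
Minimum N = 18.

18 bits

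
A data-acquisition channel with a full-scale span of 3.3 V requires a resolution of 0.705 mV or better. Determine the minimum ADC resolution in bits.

Number of steps required ≥ 3.3 V / 0.705 mV = 4680.85.
Need 2^N ≥ 4680.85; 2^12 = 4096, 2^13 = 8192.
Minimum N = 13.

13 bits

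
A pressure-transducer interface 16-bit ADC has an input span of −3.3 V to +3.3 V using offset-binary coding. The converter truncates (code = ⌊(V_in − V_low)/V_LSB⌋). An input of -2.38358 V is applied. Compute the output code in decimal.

code 9099

Full-scale span = 6.6 V; LSB = 6.6/2^16 = 100.71 µV.
Input sits at 9099.773 steps above V_low.
So the output code is 9099.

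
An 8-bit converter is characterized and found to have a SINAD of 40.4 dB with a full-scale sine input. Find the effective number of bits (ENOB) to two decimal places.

ENOB = (SINAD − 1.76) / 6.02 = (40.4 − 1.76)/6.02 = 6.419.

6.42 bits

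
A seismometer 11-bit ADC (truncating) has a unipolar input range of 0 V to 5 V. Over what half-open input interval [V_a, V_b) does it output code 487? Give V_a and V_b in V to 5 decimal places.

LSB = 5/2^11 = 2.441 mV.
V_a = V_low + 487·LSB = 1.18896 V; V_b = V_low + 488·LSB = 1.19141 V.

[1.18896 V, 1.19141 V)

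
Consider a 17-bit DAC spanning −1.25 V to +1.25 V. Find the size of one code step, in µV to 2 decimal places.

Full-scale span = 2.5 V.
LSB = 2.5 / 2^17 = 2.5 / 131072 = 1.90735e-05 V = 19.07 µV.

19.07 µV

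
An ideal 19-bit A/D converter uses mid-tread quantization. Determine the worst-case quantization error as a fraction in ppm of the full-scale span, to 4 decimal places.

Rounding → worst-case error = ½ LSB = V_FS/2^20, so 1e+06/1048576 = 0.953674 ppm of full scale.

0.9537 ppm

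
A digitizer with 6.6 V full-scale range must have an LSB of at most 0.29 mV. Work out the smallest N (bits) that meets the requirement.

Number of steps required ≥ 6.6 V / 0.29 mV = 22758.62.
Need 2^N ≥ 22758.62; 2^14 = 16384, 2^15 = 32768.
Minimum N = 15.

15 bits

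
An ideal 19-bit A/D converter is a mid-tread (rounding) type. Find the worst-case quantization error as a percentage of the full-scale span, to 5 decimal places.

Rounding → worst-case error = ½ LSB = V_FS/2^20, so 100/1048576 = 9.53674e-05 % of full scale.

0.00010 %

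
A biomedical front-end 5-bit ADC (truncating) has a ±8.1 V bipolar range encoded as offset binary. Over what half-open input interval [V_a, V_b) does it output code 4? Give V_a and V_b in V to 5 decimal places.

LSB = 16.2/2^5 = 0.5062 V.
V_a = V_low + 4·LSB = -6.075 V; V_b = V_low + 5·LSB = -5.56875 V.

[-6.07500 V, -5.56875 V)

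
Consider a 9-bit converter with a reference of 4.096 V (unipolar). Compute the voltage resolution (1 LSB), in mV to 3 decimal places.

Full-scale span = 4.096 V.
LSB = 4.096 / 2^9 = 4.096 / 512 = 0.008 V = 8.000 mV.

8.000 mV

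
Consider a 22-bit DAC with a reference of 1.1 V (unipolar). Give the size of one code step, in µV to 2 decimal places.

0.26 µV

Full-scale span = 1.1 V.
LSB = 1.1 / 2^22 = 1.1 / 4194304 = 2.6226e-07 V = 0.26 µV.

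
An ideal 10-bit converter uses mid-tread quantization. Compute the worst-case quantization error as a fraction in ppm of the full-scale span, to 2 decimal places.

488.28 ppm

Rounding → worst-case error = ½ LSB = V_FS/2^11, so 1e+06/2048 = 488.281 ppm of full scale.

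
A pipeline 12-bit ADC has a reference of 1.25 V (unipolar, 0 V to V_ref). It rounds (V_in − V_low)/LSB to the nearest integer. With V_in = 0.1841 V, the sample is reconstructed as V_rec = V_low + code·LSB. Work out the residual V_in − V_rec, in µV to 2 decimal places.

Step size: 1.25 V ÷ 2^12 = 305.18 µV.
Scaled input = 603.2589 LSBs, so code = 603.
Reconstructed: 0.184021 V.
V_in − V_rec = 7.90039e-05 V = 79.00 µV.

79.00 µV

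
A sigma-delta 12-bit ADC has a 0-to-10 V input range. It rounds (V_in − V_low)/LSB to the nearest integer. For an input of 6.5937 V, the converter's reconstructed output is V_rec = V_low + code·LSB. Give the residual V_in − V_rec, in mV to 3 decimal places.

-0.538 mV

Step size: 10 V ÷ 2^12 = 2.441 mV.
(6.5937 − 0)/0.00244141 = 2700.7795; round gives code 2701.
Reconstructed: 6.5942383 V.
Difference: -0.000538281 V → -0.538 mV.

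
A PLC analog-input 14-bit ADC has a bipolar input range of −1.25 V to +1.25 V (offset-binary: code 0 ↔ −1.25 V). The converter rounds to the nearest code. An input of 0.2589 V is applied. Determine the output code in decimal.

LSB = 2.5 V / 16384 = 152.59 µV.
(0.2589 − (−1.25)) / 0.000152588 = 9888.727 LSBs.
So the output code is 9889.

code 9889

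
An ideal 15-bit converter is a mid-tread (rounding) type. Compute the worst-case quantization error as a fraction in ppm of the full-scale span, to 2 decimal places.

Rounding → worst-case error = ½ LSB = V_FS/2^16, so 1e+06/65536 = 15.2588 ppm of full scale.

15.26 ppm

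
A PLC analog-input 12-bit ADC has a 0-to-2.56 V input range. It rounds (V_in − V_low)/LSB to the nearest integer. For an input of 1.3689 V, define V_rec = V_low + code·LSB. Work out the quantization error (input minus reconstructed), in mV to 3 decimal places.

0.150 mV

LSB = 2.56/2^12 = 0.625 mV.
(1.3689 − 0)/0.000625 = 2190.2400; round gives code 2190.
Reconstructed: 1.36875 V.
Error = 1.3689 − 1.36875 = 0.00015 V = 0.150 mV.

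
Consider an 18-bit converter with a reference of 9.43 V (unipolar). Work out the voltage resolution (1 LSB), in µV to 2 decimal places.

35.97 µV

Full-scale span = 9.43 V.
LSB = 9.43 / 2^18 = 9.43 / 262144 = 3.59726e-05 V = 35.97 µV.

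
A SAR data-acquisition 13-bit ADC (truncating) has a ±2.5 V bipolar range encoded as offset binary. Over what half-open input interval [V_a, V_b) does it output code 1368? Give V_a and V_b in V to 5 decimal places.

LSB = 5/2^13 = 0.610 mV.
V_a = V_low + 1368·LSB = -1.66504 V; V_b = V_low + 1369·LSB = -1.66443 V.

[-1.66504 V, -1.66443 V)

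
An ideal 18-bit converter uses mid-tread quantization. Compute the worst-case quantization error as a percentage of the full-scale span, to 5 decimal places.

0.00019 %

Rounding → worst-case error = ½ LSB = V_FS/2^19, so 100/524288 = 0.000190735 % of full scale.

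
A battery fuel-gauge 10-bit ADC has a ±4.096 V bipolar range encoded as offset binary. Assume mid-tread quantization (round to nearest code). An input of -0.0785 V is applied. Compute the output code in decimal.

Full-scale span = 8.192 V; LSB = 8.192/2^10 = 8.000 mV.
Input sits at 502.188 steps above V_low.
So the output code is 502.

code 502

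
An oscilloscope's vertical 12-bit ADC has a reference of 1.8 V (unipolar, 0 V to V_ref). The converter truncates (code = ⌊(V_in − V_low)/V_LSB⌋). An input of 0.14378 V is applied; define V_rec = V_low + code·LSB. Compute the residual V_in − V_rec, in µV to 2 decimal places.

78.83 µV

One LSB is 1.8 V / 4096 = 439.45 µV.
Scaled input = 327.1794 LSBs, so code = 327.
Reconstructed: 0.14370117 V.
Difference: 7.88281e-05 V → 78.83 µV.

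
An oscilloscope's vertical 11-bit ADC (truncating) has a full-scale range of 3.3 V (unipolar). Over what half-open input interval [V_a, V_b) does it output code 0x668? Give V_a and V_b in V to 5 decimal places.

LSB = 3.3/2^11 = 1.611 mV.
Code 0x668 = 1640 decimal.
V_a = V_low + 1640·LSB = 2.64258 V; V_b = V_low + 1641·LSB = 2.64419 V.

[2.64258 V, 2.64419 V)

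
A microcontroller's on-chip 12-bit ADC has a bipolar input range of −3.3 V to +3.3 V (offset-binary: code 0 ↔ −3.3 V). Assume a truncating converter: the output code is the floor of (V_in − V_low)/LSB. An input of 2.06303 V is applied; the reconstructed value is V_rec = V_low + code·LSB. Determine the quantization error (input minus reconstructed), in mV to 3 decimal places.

One LSB is 6.6 V / 4096 = 1.611 mV.
Scaled input = 3328.3289 LSBs, so code = 3328.
Reconstructed: 2.0625 V.
Error = 2.06303 − 2.0625 = 0.00053 V = 0.530 mV.

0.530 mV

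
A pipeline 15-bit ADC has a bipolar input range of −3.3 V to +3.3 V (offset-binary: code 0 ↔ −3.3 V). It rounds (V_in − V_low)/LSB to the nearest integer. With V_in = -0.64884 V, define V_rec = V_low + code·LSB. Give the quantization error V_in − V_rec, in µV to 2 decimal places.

One LSB is 6.6 V / 32768 = 201.42 µV.
(-0.64884 − (−3.3))/0.000201416 = 13162.6077; round gives code 13163.
Reconstructed: -0.64876099 V.
Error = -0.64884 − (−0.64876099) = -7.90137e-05 V = -79.01 µV.

-79.01 µV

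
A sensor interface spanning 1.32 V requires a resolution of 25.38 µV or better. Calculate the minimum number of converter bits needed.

16 bits

Number of steps required ≥ 1.32 V / 25.38 µV = 52009.46.
Need 2^N ≥ 52009.46; 2^15 = 32768, 2^16 = 65536.
Minimum N = 16.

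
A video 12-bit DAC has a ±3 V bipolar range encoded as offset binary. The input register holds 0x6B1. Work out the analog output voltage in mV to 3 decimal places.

-490.723 mV

LSB = 6 V / 2^12 = 1.465 mV.
Code 0x6B1 = 1713 decimal.
V_out = (−3) + 1713 × 0.00146484 V = -0.490723 V.
= -490.723 mV.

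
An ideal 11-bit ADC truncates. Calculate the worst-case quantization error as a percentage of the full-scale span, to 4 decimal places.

Truncating → worst-case error = 1 LSB = V_FS/2^11, so 100/2048 = 0.0488281 % of full scale.

0.0488 %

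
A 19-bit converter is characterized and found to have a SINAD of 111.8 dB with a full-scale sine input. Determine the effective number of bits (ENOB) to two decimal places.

ENOB = (SINAD − 1.76) / 6.02 = (111.8 − 1.76)/6.02 = 18.279.

18.28 bits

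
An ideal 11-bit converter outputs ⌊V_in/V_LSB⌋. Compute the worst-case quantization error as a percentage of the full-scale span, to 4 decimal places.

Truncating → worst-case error = 1 LSB = V_FS/2^11, so 100/2048 = 0.0488281 % of full scale.

0.0488 %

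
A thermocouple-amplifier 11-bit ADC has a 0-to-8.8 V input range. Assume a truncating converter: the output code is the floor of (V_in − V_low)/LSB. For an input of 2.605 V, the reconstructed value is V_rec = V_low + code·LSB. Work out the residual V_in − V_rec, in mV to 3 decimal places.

1.094 mV

Step size: 8.8 V ÷ 2^11 = 4.297 mV.
Scaled input = 606.2545 LSBs, so code = 606.
V_rec = 0 + 606·0.00429688 = 2.6039063 V.
V_in − V_rec = 0.00109375 V = 1.094 mV.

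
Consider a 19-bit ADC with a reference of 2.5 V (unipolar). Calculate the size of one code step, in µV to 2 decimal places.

Full-scale span = 2.5 V.
LSB = 2.5 / 2^19 = 2.5 / 524288 = 4.76837e-06 V = 4.77 µV.

4.77 µV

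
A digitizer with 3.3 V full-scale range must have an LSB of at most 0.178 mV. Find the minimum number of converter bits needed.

15 bits

Number of steps required ≥ 3.3 V / 0.178 mV = 18539.33.
Need 2^N ≥ 18539.33; 2^14 = 16384, 2^15 = 32768.
Minimum N = 15.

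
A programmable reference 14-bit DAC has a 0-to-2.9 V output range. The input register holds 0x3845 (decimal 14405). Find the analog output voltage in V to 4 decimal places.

2.5497 V

LSB = 2.9 V / 2^14 = 177.00 µV.
Code 0x3845 = 14405 decimal.
V_out = 0 + 14405 × 0.000177002 V = 2.54971 V.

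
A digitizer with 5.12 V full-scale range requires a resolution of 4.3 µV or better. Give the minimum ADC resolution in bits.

Number of steps required ≥ 5.12 V / 4.3 µV = 1190697.67.
Need 2^N ≥ 1190697.67; 2^20 = 1048576, 2^21 = 2097152.
Minimum N = 21.

21 bits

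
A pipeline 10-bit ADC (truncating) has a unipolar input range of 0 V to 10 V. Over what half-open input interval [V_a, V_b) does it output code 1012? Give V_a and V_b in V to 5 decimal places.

[9.88281 V, 9.89258 V)

LSB = 10/2^10 = 9.766 mV.
V_a = V_low + 1012·LSB = 9.88281 V; V_b = V_low + 1013·LSB = 9.89258 V.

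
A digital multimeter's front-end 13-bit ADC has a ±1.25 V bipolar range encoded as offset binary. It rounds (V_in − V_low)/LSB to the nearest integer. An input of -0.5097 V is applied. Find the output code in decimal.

LSB = 2.5 V / 8192 = 305.18 µV.
(V_in − V_low)/LSB = (-0.5097 − (−1.25)) / 0.000305176 = 2425.815.
Round → code 2426.

code 2426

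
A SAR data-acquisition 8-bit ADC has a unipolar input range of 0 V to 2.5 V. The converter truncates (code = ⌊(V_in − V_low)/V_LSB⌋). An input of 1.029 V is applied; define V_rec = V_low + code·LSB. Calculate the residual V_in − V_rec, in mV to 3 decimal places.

Step size: 2.5 V ÷ 2^8 = 9.766 mV.
(V_in − V_low)/LSB = (1.029 − 0)/0.00976562 = 105.3696 → code 105 (floor).
V_rec = 0 + 105·0.00976562 = 1.0253906 V.
V_in − V_rec = 0.00360938 V = 3.609 mV.

3.609 mV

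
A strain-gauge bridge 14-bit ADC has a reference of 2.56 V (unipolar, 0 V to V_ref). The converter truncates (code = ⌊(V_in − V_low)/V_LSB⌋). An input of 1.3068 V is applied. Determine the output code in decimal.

code 8363

LSB = 2.56 V / 16384 = 156.25 µV.
(V_in − V_low)/LSB = (1.3068 − 0) / 0.00015625 = 8363.520.
So the output code is 8363.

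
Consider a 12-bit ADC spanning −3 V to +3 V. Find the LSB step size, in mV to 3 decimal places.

1.465 mV

Full-scale span = 6 V.
LSB = 6 / 2^12 = 6 / 4096 = 0.00146484 V = 1.465 mV.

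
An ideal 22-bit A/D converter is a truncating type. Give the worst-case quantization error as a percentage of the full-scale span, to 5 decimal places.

0.00002 %

Truncating → worst-case error = 1 LSB = V_FS/2^22, so 100/4194304 = 2.38419e-05 % of full scale.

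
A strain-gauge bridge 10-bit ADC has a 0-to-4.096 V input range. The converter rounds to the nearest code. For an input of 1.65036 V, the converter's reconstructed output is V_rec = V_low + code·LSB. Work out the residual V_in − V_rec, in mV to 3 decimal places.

One LSB is 4.096 V / 1024 = 4.000 mV.
(V_in − V_low)/LSB = (1.65036 − 0)/0.004 = 412.5900 → code 413 (round).
V_rec = 0 + 413·0.004 = 1.652 V.
Difference: -0.00164 V → -1.640 mV.

-1.640 mV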